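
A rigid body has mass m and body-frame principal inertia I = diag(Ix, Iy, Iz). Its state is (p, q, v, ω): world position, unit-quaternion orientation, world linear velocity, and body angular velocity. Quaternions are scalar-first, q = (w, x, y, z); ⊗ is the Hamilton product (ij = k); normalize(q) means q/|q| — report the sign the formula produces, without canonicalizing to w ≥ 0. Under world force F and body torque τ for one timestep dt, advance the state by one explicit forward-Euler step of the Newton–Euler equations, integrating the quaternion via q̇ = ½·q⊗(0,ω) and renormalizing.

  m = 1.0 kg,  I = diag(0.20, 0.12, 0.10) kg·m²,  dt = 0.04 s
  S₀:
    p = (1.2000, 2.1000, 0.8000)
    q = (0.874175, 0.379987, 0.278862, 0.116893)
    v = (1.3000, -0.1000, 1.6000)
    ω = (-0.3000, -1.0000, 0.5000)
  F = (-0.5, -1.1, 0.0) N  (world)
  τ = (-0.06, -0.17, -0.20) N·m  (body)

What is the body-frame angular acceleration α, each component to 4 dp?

precession coupling ω×(Iω) = (0.0100, -0.0150, -0.0240)
(τ − ω×Iω)/I = (-0.3500, -1.2917, -1.7600)

α = (-0.3500, -1.2917, -1.7600)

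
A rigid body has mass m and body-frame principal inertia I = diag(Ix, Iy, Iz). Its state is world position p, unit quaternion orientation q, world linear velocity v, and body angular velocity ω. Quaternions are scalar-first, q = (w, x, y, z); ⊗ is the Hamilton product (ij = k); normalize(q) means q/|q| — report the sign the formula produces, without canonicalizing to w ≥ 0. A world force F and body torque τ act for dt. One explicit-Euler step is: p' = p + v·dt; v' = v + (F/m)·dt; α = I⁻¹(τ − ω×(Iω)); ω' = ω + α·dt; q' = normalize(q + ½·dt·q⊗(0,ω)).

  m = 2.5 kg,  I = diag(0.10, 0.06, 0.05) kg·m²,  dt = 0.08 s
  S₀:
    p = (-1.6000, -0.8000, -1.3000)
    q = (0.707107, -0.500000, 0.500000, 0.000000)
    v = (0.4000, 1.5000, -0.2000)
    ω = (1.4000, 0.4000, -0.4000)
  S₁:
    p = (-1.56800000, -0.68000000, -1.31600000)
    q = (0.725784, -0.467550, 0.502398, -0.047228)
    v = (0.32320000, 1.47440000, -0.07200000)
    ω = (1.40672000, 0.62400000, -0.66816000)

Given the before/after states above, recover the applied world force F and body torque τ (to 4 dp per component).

F = (-2.4000, -0.8000, 4.0000)
τ = (0.0100, 0.1400, -0.1900)

ω₁ − ω₀ = (0.00672000, 0.22400000, -0.26816000)
ω₀×(Iω₀) = (0.0016, -0.0280, -0.0224)
I·α + gyro = (0.0100, 0.1400, -0.1900)
velocity change Δv = (-0.07680000, -0.02560000, 0.12800000)
F = m·Δv/dt = (-2.4000, -0.8000, 4.0000)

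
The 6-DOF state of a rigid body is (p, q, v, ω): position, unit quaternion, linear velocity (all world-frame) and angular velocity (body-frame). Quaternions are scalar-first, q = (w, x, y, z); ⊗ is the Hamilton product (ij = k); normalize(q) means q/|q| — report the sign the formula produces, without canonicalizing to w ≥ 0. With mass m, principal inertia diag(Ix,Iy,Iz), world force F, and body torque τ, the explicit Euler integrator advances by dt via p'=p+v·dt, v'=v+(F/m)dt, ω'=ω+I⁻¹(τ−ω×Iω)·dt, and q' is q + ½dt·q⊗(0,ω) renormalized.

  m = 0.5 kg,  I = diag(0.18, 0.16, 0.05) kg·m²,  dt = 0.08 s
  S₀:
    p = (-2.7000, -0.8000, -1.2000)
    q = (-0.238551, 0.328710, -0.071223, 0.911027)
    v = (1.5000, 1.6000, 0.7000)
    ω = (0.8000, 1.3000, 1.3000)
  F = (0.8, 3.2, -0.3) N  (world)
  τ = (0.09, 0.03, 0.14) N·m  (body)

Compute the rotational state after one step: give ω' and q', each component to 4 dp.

ω' = (0.9226, 1.2474, 1.5573)
q' = (-0.2918, 0.2691, -0.0713, 0.9151)

precession coupling ω×(Iω) = (-0.1859, 0.1352, -0.0208)
(τ − ω×Iω)/I = (1.5328, -0.6575, 3.2160)
ω' = ω + α·dt = (0.9226, 1.2474, 1.5573)
Hamilton product q⊗(0,ω) = (-1.3547132, -1.4677658, -0.0086177, 0.1741851)
q' = normalize(q + ½dt·q⊗(0,ω)) = (-0.2918, 0.2691, -0.0713, 0.9151)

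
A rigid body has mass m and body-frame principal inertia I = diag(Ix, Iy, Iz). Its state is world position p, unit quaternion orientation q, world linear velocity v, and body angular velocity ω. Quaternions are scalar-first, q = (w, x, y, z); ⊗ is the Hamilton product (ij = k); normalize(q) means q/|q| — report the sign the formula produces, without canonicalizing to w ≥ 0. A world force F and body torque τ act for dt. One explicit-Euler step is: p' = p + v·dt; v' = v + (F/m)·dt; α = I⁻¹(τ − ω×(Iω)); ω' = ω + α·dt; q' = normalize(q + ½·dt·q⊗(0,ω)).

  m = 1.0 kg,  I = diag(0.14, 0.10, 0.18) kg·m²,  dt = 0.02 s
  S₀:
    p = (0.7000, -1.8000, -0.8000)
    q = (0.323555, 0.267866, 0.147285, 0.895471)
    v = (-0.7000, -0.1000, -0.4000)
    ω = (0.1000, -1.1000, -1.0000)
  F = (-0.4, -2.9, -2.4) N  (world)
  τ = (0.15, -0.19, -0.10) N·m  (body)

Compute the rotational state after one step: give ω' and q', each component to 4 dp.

precession coupling ω×(Iω) = (0.0880, 0.0040, 0.0044)
angular accel α = (0.4429, -1.9400, -0.5800)
ω' = ω + α·dt = (0.1089, -1.1388, -1.0116)
q⊗(0,ω) = (1.0306979, 0.8700886, 0.0015026, -0.6329361)
q' = normalize(q + ½dt·q⊗(0,ω)) = (0.3338, 0.2765, 0.1473, 0.8890)

ω' = (0.1089, -1.1388, -1.0116)
q' = (0.3338, 0.2765, 0.1473, 0.8890)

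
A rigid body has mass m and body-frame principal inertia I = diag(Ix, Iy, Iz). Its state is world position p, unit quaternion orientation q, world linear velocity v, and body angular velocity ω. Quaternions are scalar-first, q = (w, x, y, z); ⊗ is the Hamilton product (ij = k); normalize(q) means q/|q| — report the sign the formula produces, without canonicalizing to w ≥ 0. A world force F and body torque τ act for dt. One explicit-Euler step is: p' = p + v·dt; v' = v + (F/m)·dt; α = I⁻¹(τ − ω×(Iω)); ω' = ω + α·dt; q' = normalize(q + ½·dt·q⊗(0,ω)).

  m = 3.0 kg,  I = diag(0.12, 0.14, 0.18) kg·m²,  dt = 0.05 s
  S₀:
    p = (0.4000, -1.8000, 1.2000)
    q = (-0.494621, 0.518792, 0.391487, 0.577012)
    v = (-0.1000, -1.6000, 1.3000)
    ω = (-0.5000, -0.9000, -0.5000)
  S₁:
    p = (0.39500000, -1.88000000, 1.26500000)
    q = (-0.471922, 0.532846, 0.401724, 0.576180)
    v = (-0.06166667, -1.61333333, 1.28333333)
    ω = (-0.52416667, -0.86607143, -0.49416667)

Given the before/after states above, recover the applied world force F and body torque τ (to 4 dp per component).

F = (2.3000, -0.8000, -1.0000)
τ = (-0.0400, 0.0800, 0.0300)

v₁ − v₀ = (0.03833333, -0.01333333, -0.01666667)
m·(v₁−v₀)/dt = (2.3000, -0.8000, -1.0000)
ω₁ − ω₀ = (-0.02416667, 0.03392857, 0.00583333)
applied torque τ = (-0.0400, 0.0800, 0.0300)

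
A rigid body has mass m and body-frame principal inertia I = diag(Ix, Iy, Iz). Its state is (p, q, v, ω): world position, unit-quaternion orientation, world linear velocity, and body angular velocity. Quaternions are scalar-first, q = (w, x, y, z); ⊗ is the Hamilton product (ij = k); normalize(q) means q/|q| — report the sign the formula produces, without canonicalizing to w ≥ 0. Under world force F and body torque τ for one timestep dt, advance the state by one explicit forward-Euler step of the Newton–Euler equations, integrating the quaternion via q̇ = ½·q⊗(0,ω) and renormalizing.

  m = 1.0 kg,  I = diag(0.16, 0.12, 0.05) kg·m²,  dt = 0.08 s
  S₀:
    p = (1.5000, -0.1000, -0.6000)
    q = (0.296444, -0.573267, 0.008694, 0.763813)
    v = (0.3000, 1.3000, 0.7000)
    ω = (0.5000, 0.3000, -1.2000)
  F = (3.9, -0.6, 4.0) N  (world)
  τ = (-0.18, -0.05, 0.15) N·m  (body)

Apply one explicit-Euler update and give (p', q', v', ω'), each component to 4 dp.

p' = (1.5240, 0.0040, -0.5440)
q' = (0.3440, -0.5761, 0.0000, 0.7415)
v' = (0.6120, 1.2520, 1.0200)
ω' = (0.3974, 0.3107, -0.9504)

gyro term ω×Iω = (0.0252, -0.0660, -0.0060)
α = I⁻¹(τ − ω×Iω) = (-1.2825, 0.1333, 3.1200)
new body rate ω' = (0.3974, 0.3107, -0.9504)
2q̇ = q⊗(0,ω) = (1.2006009, -0.0913547, -0.2170807, -0.5320599)
updated quaternion q' = (0.3440, -0.5761, 0.0000, 0.7415)
a = (3.9000, -0.6000, 4.0000)
p + v·dt = (1.5240, 0.0040, -0.5440)
new velocity v' = (0.6120, 1.2520, 1.0200)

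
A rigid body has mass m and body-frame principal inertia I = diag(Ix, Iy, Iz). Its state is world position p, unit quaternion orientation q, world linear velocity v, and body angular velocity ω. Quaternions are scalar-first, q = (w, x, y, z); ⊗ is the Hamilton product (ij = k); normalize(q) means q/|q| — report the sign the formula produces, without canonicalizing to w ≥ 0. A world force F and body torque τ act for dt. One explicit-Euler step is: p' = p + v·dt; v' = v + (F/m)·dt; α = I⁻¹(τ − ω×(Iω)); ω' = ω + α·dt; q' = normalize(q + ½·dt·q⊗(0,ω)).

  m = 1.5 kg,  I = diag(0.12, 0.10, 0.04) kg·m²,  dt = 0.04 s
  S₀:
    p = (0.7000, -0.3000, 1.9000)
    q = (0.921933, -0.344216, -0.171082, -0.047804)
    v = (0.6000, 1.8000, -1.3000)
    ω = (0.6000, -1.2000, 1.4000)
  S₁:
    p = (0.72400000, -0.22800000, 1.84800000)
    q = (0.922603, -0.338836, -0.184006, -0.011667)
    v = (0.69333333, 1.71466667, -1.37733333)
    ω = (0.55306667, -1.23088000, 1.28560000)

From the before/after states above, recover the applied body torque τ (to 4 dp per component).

τ = (-0.0400, -0.0100, -0.1000)

rate change Δω = (-0.04693333, -0.03088000, -0.11440000)
I·α + gyro = (-0.0400, -0.0100, -0.1000)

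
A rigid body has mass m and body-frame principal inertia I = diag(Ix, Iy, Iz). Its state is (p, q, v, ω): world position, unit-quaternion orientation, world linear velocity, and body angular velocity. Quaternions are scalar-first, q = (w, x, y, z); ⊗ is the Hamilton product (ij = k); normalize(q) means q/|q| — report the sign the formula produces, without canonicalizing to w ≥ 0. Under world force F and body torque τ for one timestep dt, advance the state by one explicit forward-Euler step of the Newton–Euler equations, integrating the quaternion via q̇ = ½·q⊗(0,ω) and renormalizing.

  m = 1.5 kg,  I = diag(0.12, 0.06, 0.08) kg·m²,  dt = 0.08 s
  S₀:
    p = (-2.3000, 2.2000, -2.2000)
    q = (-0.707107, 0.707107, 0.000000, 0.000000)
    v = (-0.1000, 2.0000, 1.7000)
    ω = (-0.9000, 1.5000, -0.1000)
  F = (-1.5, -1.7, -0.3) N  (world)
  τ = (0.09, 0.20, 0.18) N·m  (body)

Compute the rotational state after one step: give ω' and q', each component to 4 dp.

ω' = (-0.8380, 1.7619, -0.0010)
q' = (-0.6800, 0.7308, -0.0395, 0.0451)

gyro term ω×Iω = (-0.0030, 0.0036, 0.0810)
angular accel α = (0.7750, 3.2733, 1.2375)
new body rate ω' = (-0.8380, 1.7619, -0.0010)
Hamilton product q⊗(0,ω) = (0.6363963, 0.6363963, -0.9899498, 1.1313712)
q' = normalize(q + ½dt·q⊗(0,ω)) = (-0.6800, 0.7308, -0.0395, 0.0451)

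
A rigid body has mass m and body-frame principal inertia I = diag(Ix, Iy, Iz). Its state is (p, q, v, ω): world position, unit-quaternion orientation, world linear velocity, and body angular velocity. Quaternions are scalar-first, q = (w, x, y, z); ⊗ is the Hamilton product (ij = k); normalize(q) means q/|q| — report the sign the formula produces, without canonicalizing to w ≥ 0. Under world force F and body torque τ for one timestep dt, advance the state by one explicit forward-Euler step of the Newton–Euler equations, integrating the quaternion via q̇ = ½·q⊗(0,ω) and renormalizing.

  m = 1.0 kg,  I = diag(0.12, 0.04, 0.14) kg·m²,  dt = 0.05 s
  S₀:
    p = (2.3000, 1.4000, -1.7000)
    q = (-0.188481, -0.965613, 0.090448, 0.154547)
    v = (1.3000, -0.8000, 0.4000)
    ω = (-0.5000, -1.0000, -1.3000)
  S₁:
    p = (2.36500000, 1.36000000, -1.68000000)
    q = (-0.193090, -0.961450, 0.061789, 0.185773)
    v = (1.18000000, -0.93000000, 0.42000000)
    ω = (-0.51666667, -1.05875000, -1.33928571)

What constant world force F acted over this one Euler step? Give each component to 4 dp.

F = (-2.4000, -2.6000, 0.4000)

Δv = v₁−v₀ = (-0.12000000, -0.13000000, 0.02000000)
m·(v₁−v₀)/dt = (-2.4000, -2.6000, 0.4000)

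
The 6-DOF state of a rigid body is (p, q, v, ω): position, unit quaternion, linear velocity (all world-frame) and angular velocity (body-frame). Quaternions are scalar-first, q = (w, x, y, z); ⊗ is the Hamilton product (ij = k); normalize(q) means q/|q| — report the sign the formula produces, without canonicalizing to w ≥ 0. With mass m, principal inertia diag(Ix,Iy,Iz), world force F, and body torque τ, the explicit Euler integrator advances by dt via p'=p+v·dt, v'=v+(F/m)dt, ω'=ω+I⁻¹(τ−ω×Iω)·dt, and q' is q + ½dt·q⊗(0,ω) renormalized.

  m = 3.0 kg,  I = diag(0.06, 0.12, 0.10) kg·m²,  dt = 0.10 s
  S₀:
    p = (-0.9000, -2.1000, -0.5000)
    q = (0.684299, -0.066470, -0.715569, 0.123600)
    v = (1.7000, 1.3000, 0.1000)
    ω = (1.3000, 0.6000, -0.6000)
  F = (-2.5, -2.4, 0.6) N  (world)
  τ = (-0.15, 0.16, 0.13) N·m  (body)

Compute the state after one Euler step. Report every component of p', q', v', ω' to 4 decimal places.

p' = (-0.7300, -1.9700, -0.4900)
q' = (0.7117, -0.0042, -0.6869, 0.1471)
v' = (1.6167, 1.2200, 0.1200)
ω' = (1.0380, 0.7073, -0.5168)

a = (-0.8333, -0.8000, 0.2000)
p + v·dt = (-0.7300, -1.9700, -0.4900)
v + (F/m)dt = (1.6167, 1.2200, 0.1200)
gyro term ω×Iω = (0.0072, 0.0312, 0.0468)
(τ − ω×Iω)/I = (-2.6200, 1.0733, 0.8320)
ω' = ω + α·dt = (1.0380, 0.7073, -0.5168)
Hamilton product q⊗(0,ω) = (0.5899124, 1.2447701, 0.5313774, 0.4797783)
q + ½dt·q⊗(0,ω), renormalized = (0.7117, -0.0042, -0.6869, 0.1471)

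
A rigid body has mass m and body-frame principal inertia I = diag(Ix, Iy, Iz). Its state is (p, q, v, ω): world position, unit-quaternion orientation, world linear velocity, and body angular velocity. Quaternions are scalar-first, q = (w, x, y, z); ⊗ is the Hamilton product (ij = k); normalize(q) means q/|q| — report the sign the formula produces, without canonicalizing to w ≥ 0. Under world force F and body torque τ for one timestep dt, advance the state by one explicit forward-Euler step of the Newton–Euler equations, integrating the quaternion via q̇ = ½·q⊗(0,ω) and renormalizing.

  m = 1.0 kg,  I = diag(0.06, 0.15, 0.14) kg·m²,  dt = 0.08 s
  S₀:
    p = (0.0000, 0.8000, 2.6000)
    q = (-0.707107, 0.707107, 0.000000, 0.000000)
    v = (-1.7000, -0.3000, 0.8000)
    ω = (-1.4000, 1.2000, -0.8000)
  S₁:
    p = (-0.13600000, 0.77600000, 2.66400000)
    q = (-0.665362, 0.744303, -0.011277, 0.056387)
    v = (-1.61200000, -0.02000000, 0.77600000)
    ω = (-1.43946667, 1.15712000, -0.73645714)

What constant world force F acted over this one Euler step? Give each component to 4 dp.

Δv = v₁−v₀ = (0.08800000, 0.28000000, -0.02400000)
applied force F = (1.1000, 3.5000, -0.3000)

F = (1.1000, 3.5000, -0.3000)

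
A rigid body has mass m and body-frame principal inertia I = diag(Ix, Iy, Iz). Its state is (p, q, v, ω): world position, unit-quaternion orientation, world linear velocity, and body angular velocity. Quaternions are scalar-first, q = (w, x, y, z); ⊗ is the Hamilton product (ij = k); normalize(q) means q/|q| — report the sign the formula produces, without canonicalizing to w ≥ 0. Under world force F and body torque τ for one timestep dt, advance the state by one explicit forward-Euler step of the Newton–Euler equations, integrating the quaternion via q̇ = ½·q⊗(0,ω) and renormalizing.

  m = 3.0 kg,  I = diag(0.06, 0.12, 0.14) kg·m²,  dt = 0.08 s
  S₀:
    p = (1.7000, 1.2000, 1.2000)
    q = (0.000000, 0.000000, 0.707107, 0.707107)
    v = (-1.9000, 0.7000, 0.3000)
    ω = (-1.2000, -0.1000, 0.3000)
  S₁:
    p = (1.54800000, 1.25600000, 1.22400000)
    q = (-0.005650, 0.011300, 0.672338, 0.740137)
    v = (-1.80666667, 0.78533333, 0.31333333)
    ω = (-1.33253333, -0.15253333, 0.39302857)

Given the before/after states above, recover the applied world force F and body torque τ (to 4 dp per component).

velocity change Δv = (0.09333333, 0.08533333, 0.01333333)
applied force F = (3.5000, 3.2000, 0.5000)
Δω = ω₁−ω₀ = (-0.13253333, -0.05253333, 0.09302857)
ω₀×(Iω₀) = (-0.0006, 0.0288, 0.0072)
applied torque τ = (-0.1000, -0.0500, 0.1700)

F = (3.5000, 3.2000, 0.5000)
τ = (-0.1000, -0.0500, 0.1700)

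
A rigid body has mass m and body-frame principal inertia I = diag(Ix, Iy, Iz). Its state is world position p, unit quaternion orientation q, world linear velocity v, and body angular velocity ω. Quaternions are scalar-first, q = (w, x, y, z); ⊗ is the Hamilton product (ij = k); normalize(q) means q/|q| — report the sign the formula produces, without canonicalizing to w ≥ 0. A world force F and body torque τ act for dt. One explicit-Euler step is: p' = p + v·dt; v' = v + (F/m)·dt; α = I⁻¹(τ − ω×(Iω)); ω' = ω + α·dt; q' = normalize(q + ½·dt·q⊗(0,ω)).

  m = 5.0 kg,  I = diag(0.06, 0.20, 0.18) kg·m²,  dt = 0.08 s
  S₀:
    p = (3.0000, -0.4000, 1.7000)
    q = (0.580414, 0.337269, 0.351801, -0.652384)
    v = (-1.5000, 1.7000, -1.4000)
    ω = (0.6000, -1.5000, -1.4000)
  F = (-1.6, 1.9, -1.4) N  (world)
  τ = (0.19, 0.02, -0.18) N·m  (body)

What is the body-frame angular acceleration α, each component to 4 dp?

ω×(Iω) gyroscopic = (-0.0420, 0.1008, -0.1260)
angular accel α = (3.8667, -0.4040, -0.3000)

α = (3.8667, -0.4040, -0.3000)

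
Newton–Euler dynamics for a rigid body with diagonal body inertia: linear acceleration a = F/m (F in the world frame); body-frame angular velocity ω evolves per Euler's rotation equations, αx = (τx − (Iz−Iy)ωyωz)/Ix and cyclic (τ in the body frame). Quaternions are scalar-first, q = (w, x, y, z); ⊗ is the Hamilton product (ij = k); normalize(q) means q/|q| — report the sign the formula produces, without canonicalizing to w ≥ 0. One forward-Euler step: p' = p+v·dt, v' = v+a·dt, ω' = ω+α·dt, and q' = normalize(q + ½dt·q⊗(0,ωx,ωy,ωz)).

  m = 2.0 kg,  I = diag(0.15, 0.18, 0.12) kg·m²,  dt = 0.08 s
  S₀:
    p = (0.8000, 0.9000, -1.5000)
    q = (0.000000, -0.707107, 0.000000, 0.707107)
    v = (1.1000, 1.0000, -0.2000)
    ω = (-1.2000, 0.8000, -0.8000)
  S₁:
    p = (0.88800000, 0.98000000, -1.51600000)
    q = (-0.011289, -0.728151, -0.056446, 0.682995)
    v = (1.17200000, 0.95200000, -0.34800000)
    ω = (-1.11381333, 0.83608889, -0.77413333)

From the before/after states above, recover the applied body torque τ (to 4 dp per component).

τ = (0.2000, 0.1100, 0.0100)

Δω = ω₁−ω₀ = (0.08618667, 0.03608889, 0.02586667)
precession coupling = (0.0384, 0.0288, -0.0288)
applied torque τ = (0.2000, 0.1100, 0.0100)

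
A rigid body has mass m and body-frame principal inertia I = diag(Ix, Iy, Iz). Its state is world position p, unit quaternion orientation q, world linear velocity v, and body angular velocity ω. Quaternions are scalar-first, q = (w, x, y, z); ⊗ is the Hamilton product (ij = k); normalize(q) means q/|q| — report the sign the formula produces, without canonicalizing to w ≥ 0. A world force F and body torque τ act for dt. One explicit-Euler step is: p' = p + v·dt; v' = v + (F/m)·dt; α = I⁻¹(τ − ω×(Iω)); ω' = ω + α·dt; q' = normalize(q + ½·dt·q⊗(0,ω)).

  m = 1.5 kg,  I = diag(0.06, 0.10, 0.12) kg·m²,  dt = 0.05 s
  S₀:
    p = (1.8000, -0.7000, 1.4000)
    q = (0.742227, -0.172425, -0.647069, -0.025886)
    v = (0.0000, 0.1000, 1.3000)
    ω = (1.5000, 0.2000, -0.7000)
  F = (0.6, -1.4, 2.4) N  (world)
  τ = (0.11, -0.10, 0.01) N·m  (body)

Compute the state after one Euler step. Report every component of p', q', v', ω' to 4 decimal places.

a = F/m = (0.4000, -0.9333, 1.6000)
new position p' = (1.8000, -0.6950, 1.4650)
v' = v + a·dt = (0.0200, 0.0533, 1.3800)
ω×(Iω) gyroscopic = (-0.0028, 0.0630, 0.0120)
(τ − ω×Iω)/I = (1.8800, -1.6300, -0.0167)
ω' = ω + α·dt = (1.5940, 0.1185, -0.7008)
Hamilton product q⊗(0,ω) = (0.3699311, 1.5714660, -0.0110811, 0.4165596)
updated quaternion q' = (0.7508, -0.1330, -0.6468, -0.0155)

p' = (1.8000, -0.6950, 1.4650)
q' = (0.7508, -0.1330, -0.6468, -0.0155)
v' = (0.0200, 0.0533, 1.3800)
ω' = (1.5940, 0.1185, -0.7008)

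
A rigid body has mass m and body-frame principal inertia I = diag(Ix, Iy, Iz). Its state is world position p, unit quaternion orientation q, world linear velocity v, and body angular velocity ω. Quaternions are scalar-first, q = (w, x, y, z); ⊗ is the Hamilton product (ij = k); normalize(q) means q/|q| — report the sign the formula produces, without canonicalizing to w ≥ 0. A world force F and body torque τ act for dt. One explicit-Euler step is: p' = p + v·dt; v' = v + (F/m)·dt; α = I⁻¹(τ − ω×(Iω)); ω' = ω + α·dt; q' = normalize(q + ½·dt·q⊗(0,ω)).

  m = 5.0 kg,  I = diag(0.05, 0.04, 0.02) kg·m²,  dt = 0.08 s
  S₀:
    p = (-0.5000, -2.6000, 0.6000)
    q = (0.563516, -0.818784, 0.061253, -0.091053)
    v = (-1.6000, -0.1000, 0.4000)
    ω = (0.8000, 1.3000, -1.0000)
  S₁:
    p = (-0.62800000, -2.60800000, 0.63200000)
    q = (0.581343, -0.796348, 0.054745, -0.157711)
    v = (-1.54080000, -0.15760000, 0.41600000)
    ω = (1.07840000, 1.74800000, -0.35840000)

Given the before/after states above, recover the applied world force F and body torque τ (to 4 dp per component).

v₁ − v₀ = (0.05920000, -0.05760000, 0.01600000)
m·(v₁−v₀)/dt = (3.7000, -3.6000, 1.0000)
rate change Δω = (0.27840000, 0.44800000, 0.64160000)
τ = I·(Δω/dt) + ω₀×(Iω₀) = (0.2000, 0.2000, 0.1500)

F = (3.7000, -3.6000, 1.0000)
τ = (0.2000, 0.2000, 0.1500)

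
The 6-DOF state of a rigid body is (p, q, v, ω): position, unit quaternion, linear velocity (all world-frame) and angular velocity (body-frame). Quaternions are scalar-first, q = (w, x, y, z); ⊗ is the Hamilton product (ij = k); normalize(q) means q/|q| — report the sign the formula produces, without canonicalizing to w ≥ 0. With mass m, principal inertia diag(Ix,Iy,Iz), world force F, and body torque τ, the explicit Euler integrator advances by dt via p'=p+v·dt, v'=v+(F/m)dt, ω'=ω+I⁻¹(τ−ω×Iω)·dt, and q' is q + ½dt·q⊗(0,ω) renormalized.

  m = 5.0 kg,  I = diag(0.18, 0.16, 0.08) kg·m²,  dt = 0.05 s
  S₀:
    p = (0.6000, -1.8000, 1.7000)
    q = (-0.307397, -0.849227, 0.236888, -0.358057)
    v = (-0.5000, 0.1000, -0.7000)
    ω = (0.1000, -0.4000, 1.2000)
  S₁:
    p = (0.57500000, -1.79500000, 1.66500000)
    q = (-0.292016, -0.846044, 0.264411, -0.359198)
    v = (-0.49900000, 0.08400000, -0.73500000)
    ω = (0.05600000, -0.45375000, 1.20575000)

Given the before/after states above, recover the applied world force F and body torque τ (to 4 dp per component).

F = (0.1000, -1.6000, -3.5000)
τ = (-0.1200, -0.1600, 0.0100)

rate change Δω = (-0.04400000, -0.05375000, 0.00575000)
I·α + gyro = (-0.1200, -0.1600, 0.0100)
Δv = v₁−v₀ = (0.00100000, -0.01600000, -0.03500000)
m·(v₁−v₀)/dt = (0.1000, -1.6000, -3.5000)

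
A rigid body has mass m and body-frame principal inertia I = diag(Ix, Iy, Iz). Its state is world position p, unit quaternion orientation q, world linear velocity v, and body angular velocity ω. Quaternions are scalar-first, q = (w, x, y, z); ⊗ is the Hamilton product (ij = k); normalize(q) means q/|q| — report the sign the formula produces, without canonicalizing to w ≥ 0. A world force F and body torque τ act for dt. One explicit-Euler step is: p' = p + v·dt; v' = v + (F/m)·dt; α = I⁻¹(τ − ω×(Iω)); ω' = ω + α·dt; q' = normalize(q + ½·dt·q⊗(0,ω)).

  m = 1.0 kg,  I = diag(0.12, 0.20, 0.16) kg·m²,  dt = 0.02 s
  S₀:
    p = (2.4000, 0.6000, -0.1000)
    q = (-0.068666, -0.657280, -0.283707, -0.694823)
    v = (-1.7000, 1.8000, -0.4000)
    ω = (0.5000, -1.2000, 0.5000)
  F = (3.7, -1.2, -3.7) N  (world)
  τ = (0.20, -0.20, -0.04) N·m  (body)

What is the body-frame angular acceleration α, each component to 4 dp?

α = (1.4667, -0.9500, 0.0500)

gyro term ω×Iω = (0.0240, -0.0100, -0.0480)
angular accel α = (1.4667, -0.9500, 0.0500)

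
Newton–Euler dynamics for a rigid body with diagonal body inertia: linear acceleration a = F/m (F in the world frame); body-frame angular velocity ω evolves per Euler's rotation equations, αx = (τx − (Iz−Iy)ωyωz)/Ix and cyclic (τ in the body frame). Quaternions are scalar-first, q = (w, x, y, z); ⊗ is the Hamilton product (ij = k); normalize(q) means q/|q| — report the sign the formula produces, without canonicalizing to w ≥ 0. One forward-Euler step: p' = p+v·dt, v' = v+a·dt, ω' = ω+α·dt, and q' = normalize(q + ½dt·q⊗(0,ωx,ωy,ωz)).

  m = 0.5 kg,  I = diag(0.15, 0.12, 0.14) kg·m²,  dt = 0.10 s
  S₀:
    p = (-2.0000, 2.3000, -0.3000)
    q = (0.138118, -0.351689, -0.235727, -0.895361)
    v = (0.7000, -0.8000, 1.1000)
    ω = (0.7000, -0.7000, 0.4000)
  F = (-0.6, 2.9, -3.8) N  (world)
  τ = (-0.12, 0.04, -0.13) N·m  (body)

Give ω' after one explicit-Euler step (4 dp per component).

ω' = (0.6237, -0.6690, 0.2966)

α = I⁻¹(τ − ω×Iω) = (-0.7627, 0.3100, -1.0336)
new body rate ω' = (0.6237, -0.6690, 0.2966)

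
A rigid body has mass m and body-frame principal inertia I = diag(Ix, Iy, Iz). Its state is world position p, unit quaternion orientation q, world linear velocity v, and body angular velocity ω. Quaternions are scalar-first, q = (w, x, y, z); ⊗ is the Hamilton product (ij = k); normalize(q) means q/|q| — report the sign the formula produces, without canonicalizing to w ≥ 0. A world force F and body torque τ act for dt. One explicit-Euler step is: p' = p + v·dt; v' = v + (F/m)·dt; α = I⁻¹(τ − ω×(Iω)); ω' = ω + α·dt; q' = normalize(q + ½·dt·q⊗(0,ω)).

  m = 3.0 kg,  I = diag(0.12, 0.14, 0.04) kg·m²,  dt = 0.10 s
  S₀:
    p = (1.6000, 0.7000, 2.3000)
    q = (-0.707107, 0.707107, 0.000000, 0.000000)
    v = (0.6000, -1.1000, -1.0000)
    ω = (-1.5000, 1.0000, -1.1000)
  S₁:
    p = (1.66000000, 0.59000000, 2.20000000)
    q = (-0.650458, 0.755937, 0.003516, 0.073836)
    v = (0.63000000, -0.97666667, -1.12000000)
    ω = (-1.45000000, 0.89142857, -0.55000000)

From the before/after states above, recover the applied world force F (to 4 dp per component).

v₁ − v₀ = (0.03000000, 0.12333333, -0.12000000)
F = m·Δv/dt = (0.9000, 3.7000, -3.6000)

F = (0.9000, 3.7000, -3.6000)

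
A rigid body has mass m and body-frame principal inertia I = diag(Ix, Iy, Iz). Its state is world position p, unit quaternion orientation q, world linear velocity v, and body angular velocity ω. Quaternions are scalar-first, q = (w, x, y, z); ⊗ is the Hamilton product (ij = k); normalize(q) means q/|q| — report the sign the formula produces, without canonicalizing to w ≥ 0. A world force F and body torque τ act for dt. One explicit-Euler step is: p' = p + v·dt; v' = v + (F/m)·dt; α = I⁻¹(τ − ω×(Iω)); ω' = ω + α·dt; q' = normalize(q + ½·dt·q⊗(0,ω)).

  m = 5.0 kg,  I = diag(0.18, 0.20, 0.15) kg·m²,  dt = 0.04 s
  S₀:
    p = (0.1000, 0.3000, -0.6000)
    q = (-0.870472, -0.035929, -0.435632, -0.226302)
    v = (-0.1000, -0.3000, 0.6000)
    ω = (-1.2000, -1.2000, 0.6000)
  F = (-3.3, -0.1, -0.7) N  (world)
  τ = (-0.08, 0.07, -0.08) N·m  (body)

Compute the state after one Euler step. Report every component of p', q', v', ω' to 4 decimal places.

p' = (0.0960, 0.2880, -0.5760)
q' = (-0.8785, -0.0257, -0.4086, -0.2462)
v' = (-0.1264, -0.3008, 0.5944)
ω' = (-1.2258, -1.1817, 0.5710)

gyro term ω×Iω = (0.0360, -0.0216, 0.0288)
(τ − ω×Iω)/I = (-0.6444, 0.4580, -0.7253)
ω + α·dt = (-1.2258, -1.1817, 0.5710)
2q̇ = q⊗(0,ω) = (-0.4300920, 0.5116248, 1.3376862, -1.0019268)
q + ½dt·q⊗(0,ω), renormalized = (-0.8785, -0.0257, -0.4086, -0.2462)
new position p' = (0.0960, 0.2880, -0.5760)
new velocity v' = (-0.1264, -0.3008, 0.5944)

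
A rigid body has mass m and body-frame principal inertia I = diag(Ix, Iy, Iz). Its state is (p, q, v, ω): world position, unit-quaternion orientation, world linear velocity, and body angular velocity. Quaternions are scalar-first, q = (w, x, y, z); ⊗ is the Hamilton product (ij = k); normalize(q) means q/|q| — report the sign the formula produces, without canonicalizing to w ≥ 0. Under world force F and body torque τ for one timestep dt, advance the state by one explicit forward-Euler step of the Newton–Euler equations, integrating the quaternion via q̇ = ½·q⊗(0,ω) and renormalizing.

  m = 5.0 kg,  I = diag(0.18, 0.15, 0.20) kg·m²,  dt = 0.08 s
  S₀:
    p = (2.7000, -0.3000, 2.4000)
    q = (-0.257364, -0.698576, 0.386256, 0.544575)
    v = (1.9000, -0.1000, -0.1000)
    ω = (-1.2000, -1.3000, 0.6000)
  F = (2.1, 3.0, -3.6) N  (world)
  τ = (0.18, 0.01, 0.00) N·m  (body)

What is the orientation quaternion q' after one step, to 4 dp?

q' = (-0.2831, -0.6468, 0.3892, 0.5916)

Hamilton product q⊗(0,ω) = (-0.6629034, 1.2485379, 0.1002288, 1.2172376)
q' = normalize(q + ½dt·q⊗(0,ω)) = (-0.2831, -0.6468, 0.3892, 0.5916)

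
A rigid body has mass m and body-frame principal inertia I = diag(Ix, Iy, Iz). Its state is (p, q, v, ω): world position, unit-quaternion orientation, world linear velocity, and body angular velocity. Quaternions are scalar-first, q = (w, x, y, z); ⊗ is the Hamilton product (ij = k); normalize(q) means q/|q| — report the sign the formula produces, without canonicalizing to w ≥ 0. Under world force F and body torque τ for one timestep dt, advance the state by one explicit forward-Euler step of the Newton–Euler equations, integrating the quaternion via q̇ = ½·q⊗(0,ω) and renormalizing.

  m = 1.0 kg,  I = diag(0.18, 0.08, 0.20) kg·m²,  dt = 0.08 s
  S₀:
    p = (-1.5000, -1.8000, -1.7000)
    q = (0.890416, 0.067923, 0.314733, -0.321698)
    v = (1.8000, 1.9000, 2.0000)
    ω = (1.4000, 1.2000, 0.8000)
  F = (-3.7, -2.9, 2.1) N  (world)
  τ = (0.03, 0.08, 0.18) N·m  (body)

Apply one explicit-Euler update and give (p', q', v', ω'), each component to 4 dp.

ω×(Iω) gyroscopic = (0.1152, -0.0224, -0.1680)
angular accel α = (-0.4733, 1.2800, 1.7400)
new body rate ω' = (1.3621, 1.3024, 0.9392)
Hamilton product q⊗(0,ω) = (-0.2154134, 1.8844064, 0.5637836, 0.3532142)
updated quaternion q' = (0.8790, 0.1428, 0.3362, -0.3066)
a = (-3.7000, -2.9000, 2.1000)
p + v·dt = (-1.3560, -1.6480, -1.5400)
v + (F/m)dt = (1.5040, 1.6680, 2.1680)

p' = (-1.3560, -1.6480, -1.5400)
q' = (0.8790, 0.1428, 0.3362, -0.3066)
v' = (1.5040, 1.6680, 2.1680)
ω' = (1.3621, 1.3024, 0.9392)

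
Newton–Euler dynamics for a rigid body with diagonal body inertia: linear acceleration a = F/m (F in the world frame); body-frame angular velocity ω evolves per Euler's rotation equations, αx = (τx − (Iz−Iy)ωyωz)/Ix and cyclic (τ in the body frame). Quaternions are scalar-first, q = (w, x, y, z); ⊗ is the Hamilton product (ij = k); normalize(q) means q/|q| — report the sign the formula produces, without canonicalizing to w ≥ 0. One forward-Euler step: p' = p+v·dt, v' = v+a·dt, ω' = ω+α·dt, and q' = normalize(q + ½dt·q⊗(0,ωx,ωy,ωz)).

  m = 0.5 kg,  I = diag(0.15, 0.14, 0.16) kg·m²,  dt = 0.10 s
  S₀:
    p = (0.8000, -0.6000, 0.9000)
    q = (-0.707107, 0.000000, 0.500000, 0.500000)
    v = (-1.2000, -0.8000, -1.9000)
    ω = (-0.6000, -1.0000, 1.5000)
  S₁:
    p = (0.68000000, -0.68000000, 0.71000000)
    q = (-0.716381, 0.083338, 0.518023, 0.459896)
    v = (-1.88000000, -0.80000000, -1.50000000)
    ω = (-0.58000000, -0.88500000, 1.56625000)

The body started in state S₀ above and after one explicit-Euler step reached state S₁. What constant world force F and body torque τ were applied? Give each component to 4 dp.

F = (-3.4000, 0.0000, 2.0000)
τ = (0.0000, 0.1700, 0.1000)

rate change Δω = (0.02000000, 0.11500000, 0.06625000)
ω₀×(Iω₀) = (-0.0300, 0.0090, -0.0060)
τ = I·(Δω/dt) + ω₀×(Iω₀) = (0.0000, 0.1700, 0.1000)
velocity change Δv = (-0.68000000, 0.00000000, 0.40000000)
m·(v₁−v₀)/dt = (-3.4000, 0.0000, 2.0000)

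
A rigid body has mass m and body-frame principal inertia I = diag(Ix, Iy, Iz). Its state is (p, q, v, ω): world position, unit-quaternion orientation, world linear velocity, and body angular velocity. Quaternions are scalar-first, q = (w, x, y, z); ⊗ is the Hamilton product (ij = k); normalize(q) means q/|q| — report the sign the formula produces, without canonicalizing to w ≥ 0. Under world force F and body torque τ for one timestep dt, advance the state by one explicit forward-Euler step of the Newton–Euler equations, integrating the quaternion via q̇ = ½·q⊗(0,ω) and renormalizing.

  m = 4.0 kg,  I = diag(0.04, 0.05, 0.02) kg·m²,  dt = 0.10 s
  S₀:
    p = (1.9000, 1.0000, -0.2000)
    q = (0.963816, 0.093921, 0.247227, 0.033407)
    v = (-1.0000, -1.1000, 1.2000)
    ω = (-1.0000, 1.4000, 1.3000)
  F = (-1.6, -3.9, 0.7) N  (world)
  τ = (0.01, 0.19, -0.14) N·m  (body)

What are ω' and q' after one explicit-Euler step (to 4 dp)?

ω' = (-0.8385, 1.8320, 0.6700)
q' = (0.9436, 0.0591, 0.3052, 0.1143)

gyro term ω×Iω = (-0.0546, -0.0260, -0.0140)
α = I⁻¹(τ − ω×Iω) = (1.6150, 4.3200, -6.3000)
ω' = ω + α·dt = (-0.8385, 1.8320, 0.6700)
2q̇ = q⊗(0,ω) = (-0.2956259, -0.6891907, 1.1938381, 1.6316772)
q + ½dt·q⊗(0,ω), renormalized = (0.9436, 0.0591, 0.3052, 0.1143)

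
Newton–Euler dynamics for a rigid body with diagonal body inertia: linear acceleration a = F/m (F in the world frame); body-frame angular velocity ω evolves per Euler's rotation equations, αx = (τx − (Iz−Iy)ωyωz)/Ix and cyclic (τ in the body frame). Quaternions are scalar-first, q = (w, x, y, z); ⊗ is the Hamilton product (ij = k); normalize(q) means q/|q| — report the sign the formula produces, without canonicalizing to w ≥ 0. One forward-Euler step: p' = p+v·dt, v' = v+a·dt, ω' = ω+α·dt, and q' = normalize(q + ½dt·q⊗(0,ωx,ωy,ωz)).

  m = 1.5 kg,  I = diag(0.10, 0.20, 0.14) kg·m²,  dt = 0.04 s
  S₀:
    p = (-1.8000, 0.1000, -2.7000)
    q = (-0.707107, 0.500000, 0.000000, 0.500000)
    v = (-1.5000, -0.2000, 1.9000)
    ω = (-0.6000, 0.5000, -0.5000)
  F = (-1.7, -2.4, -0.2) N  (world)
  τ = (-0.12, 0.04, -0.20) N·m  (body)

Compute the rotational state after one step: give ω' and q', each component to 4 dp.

ω' = (-0.6540, 0.5104, -0.5486)
q' = (-0.6960, 0.5034, -0.0081, 0.5120)

precession coupling ω×(Iω) = (0.0150, -0.0120, -0.0300)
(τ − ω×Iω)/I = (-1.3500, 0.2600, -1.2143)
new body rate ω' = (-0.6540, 0.5104, -0.5486)
q⊗(0,ω) = (0.5500000, 0.1742642, -0.4035535, 0.6035535)
q + ½dt·q⊗(0,ω), renormalized = (-0.6960, 0.5034, -0.0081, 0.5120)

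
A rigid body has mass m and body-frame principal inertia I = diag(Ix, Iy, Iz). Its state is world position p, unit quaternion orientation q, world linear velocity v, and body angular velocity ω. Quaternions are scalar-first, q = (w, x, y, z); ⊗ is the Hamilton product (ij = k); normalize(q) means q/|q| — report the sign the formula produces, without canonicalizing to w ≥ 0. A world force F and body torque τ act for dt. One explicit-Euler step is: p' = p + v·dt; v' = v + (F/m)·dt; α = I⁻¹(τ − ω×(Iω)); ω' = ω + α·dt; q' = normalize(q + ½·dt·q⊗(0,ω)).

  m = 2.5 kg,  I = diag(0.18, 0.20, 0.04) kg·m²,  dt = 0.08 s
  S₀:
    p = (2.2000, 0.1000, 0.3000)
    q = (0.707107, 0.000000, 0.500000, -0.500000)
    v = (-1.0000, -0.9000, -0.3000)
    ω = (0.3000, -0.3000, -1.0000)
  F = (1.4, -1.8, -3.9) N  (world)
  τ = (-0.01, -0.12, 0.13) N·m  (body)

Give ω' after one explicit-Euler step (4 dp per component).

ω×(Iω) gyroscopic = (-0.0480, -0.0420, -0.0018)
(τ − ω×Iω)/I = (0.2111, -0.3900, 3.2950)
ω + α·dt = (0.3169, -0.3312, -0.7364)

ω' = (0.3169, -0.3312, -0.7364)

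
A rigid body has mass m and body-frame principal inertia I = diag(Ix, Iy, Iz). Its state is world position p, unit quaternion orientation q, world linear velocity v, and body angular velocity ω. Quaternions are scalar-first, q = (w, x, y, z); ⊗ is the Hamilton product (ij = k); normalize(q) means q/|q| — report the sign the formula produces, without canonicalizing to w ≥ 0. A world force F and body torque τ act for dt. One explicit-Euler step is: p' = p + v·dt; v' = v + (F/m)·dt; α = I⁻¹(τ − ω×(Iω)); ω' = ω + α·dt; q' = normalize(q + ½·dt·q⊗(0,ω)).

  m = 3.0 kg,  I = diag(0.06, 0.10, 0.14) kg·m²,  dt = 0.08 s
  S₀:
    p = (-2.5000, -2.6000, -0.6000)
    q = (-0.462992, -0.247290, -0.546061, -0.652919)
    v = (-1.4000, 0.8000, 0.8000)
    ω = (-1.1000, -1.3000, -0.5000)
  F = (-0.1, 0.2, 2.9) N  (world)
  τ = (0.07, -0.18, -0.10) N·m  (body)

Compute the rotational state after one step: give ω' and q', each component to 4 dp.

gyro term ω×Iω = (0.0260, -0.0440, 0.0572)
angular accel α = (0.7333, -1.3600, -1.1229)
new body rate ω' = (-1.0413, -1.4088, -0.5898)
q⊗(0,ω) = (-1.3083578, -0.0664730, 1.1964555, -0.0476941)
q' = normalize(q + ½dt·q⊗(0,ω)) = (-0.5140, -0.2493, -0.4970, -0.6532)

ω' = (-1.0413, -1.4088, -0.5898)
q' = (-0.5140, -0.2493, -0.4970, -0.6532)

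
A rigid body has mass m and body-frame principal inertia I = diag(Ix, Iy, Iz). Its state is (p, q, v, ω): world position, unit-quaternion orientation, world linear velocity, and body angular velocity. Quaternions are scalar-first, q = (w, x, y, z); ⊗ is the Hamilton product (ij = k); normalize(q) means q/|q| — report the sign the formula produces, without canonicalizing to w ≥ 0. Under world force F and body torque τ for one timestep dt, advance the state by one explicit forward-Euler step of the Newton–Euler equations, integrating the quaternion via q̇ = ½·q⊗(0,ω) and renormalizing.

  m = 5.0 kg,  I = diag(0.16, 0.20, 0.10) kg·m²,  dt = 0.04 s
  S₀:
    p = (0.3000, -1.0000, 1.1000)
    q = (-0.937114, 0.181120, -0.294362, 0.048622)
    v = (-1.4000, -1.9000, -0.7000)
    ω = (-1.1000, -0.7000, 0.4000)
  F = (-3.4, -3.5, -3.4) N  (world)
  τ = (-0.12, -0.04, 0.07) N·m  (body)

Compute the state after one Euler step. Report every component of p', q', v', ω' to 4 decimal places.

p' = (0.2440, -1.0760, 1.0720)
q' = (-0.9373, 0.2000, -0.2837, 0.0321)
v' = (-1.4272, -1.9280, -0.7272)
ω' = (-1.1370, -0.7027, 0.4157)

angular accel α = (-0.9250, -0.0680, 0.3920)
ω + α·dt = (-1.1370, -0.7027, 0.4157)
2q̇ = q⊗(0,ω) = (-0.0262702, 0.9471160, 0.5300476, -0.8254278)
q' = normalize(q + ½dt·q⊗(0,ω)) = (-0.9373, 0.2000, -0.2837, 0.0321)
p + v·dt = (0.2440, -1.0760, 1.0720)
new velocity v' = (-1.4272, -1.9280, -0.7272)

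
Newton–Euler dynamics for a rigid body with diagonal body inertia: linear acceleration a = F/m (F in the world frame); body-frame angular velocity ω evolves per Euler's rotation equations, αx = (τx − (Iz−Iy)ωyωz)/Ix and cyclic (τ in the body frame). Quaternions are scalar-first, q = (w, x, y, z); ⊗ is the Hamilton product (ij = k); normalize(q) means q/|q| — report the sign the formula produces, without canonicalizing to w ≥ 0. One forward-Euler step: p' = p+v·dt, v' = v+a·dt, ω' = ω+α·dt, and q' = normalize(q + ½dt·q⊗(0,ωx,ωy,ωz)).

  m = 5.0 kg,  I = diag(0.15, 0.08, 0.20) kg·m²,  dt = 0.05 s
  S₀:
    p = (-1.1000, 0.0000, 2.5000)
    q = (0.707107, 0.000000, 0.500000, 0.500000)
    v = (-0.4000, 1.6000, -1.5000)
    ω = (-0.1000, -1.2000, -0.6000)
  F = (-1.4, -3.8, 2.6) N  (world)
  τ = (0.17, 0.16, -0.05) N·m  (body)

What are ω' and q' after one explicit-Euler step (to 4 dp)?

ω' = (-0.0721, -1.0981, -0.6104)
q' = (0.7292, 0.0057, 0.4773, 0.4904)

α = I⁻¹(τ − ω×Iω) = (0.5573, 2.0375, -0.2080)
new body rate ω' = (-0.0721, -1.0981, -0.6104)
q⊗(0,ω) = (0.9000000, 0.2292893, -0.8985284, -0.3742642)
q + ½dt·q⊗(0,ω), renormalized = (0.7292, 0.0057, 0.4773, 0.4904)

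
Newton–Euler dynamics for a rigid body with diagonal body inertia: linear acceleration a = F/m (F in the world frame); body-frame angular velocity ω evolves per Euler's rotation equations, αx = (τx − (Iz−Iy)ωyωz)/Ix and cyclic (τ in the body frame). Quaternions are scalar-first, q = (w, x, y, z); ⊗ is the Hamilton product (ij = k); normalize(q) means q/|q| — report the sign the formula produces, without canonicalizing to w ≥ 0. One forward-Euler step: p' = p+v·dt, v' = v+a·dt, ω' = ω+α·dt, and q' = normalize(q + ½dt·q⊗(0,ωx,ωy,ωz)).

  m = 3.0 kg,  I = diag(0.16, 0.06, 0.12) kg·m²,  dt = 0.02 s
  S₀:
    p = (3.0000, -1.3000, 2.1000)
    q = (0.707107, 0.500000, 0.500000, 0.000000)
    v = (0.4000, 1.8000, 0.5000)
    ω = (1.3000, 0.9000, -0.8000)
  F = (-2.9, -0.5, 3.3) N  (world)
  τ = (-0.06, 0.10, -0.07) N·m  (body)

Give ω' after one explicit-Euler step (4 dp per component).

angular accel α = (-0.1050, 2.3600, 0.3917)
ω + α·dt = (1.2979, 0.9472, -0.7922)

ω' = (1.2979, 0.9472, -0.7922)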